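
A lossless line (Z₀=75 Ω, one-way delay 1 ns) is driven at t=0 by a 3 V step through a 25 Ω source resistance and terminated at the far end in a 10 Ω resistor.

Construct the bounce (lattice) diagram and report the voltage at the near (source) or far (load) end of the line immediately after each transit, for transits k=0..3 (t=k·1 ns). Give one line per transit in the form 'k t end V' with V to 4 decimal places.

Γ_L=-0.764706, Γ_S=-0.500000; launch V₁=3·75/100=2.250000
k=0 src: V=2.2500
k=1 load: inc=2.250000, refl=2.250000·-0.764706=-1.7206; V=0.000000+2.250000+-1.720588=0.5294
k=2 src: inc=-1.720588, refl=-1.720588·-0.500000=0.8603; V=2.250000+-1.720588+0.860294=1.3897
k=3 load: inc=0.860294, refl=0.860294·-0.764706=-0.6579; V=0.529412+0.860294+-0.657872=0.7318

0 0 source 2.2500
1 1 load 0.5294
2 2 source 1.3897
3 3 load 0.7318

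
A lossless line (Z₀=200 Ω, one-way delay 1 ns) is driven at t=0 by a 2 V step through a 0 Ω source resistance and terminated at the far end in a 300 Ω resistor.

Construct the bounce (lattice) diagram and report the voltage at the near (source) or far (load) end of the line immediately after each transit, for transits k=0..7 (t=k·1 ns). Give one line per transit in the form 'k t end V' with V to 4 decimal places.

Γ_L=0.200000, Γ_S=-1.000000; launch V₁=2·200/200=2.000000
k=0 src: V=2.0000
k=1 load: inc=2.000000, refl=2.000000·0.200000=0.4000; V=0.000000+2.000000+0.400000=2.4000
k=2 src: inc=0.400000, refl=0.400000·-1.000000=-0.4000; V=2.000000+0.400000+-0.400000=2.0000
k=3 load: inc=-0.400000, refl=-0.400000·0.200000=-0.0800; V=2.400000+-0.400000+-0.080000=1.9200
k=4 src: inc=-0.080000, refl=-0.080000·-1.000000=0.0800; V=2.000000+-0.080000+0.080000=2.0000
k=5 load: inc=0.080000, refl=0.080000·0.200000=0.0160; V=1.920000+0.080000+0.016000=2.0160
k=6 src: inc=0.016000, refl=0.016000·-1.000000=-0.0160; V=2.000000+0.016000+-0.016000=2.0000
k=7 load: inc=-0.016000, refl=-0.016000·0.200000=-0.0032; V=2.016000+-0.016000+-0.003200=1.9968

0 0 source 2.0000
1 1 load 2.4000
2 2 source 2.0000
3 3 load 1.9200
4 4 source 2.0000
5 5 load 2.0160
6 6 source 2.0000
7 7 load 1.9968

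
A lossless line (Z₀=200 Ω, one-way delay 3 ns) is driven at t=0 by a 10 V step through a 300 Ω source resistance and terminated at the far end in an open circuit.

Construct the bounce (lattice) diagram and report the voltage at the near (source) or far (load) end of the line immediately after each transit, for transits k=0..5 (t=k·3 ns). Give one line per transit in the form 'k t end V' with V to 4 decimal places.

Γ_L=1.000000, Γ_S=0.200000; launch V₁=10·200/500=4.000000
k=0 src: V=4.0000
k=1 load: inc=4.000000, refl=4.000000·1.000000=4.0000; V=0.000000+4.000000+4.000000=8.0000
k=2 src: inc=4.000000, refl=4.000000·0.200000=0.8000; V=4.000000+4.000000+0.800000=8.8000
k=3 load: inc=0.800000, refl=0.800000·1.000000=0.8000; V=8.000000+0.800000+0.800000=9.6000
k=4 src: inc=0.800000, refl=0.800000·0.200000=0.1600; V=8.800000+0.800000+0.160000=9.7600
k=5 load: inc=0.160000, refl=0.160000·1.000000=0.1600; V=9.600000+0.160000+0.160000=9.9200

0 0 source 4.0000
1 3 load 8.0000
2 6 source 8.8000
3 9 load 9.6000
4 12 source 9.7600
5 15 load 9.9200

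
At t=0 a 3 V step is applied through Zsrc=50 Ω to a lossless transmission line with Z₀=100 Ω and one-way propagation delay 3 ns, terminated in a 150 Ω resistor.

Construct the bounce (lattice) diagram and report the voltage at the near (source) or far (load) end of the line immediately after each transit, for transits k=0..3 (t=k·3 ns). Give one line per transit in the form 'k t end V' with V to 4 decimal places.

0 0 source 2.0000
1 3 load 2.4000
2 6 source 2.2667
3 9 load 2.2400

Γ_L=0.200000, Γ_S=-0.333333; launch V₁=3·100/150=2.000000
k=0 src: V=2.0000
k=1 load: inc=2.000000, refl=2.000000·0.200000=0.4000; V=0.000000+2.000000+0.400000=2.4000
k=2 src: inc=0.400000, refl=0.400000·-0.333333=-0.1333; V=2.000000+0.400000+-0.133333=2.2667
k=3 load: inc=-0.133333, refl=-0.133333·0.200000=-0.0267; V=2.400000+-0.133333+-0.026667=2.2400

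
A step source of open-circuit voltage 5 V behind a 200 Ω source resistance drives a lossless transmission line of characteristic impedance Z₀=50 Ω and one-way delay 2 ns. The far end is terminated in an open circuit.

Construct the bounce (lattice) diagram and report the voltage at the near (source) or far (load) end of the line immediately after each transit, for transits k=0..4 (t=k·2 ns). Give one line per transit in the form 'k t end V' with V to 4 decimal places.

0 0 source 1.0000
1 2 load 2.0000
2 4 source 2.6000
3 6 load 3.2000
4 8 source 3.5600

Γ_L=1.000000, Γ_S=0.600000; launch V₁=5·50/250=1.000000
k=0 src: V=1.0000
k=1 load: inc=1.000000, refl=1.000000·1.000000=1.0000; V=0.000000+1.000000+1.000000=2.0000
k=2 src: inc=1.000000, refl=1.000000·0.600000=0.6000; V=1.000000+1.000000+0.600000=2.6000
k=3 load: inc=0.600000, refl=0.600000·1.000000=0.6000; V=2.000000+0.600000+0.600000=3.2000
k=4 src: inc=0.600000, refl=0.600000·0.600000=0.3600; V=2.600000+0.600000+0.360000=3.5600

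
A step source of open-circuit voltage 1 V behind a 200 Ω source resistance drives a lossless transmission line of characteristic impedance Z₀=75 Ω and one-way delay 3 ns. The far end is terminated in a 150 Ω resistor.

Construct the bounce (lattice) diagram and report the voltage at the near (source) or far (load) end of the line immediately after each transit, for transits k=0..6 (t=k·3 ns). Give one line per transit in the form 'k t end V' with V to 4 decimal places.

Γ_L=0.333333, Γ_S=0.454545; launch V₁=1·75/275=0.272727
k=0 src: V=0.2727
k=1 load: inc=0.272727, refl=0.272727·0.333333=0.0909; V=0.000000+0.272727+0.090909=0.3636
k=2 src: inc=0.090909, refl=0.090909·0.454545=0.0413; V=0.272727+0.090909+0.041322=0.4050
k=3 load: inc=0.041322, refl=0.041322·0.333333=0.0138; V=0.363636+0.041322+0.013774=0.4187
k=4 src: inc=0.013774, refl=0.013774·0.454545=0.0063; V=0.404959+0.013774+0.006261=0.4250
k=5 load: inc=0.006261, refl=0.006261·0.333333=0.0021; V=0.418733+0.006261+0.002087=0.4271
k=6 src: inc=0.002087, refl=0.002087·0.454545=0.0009; V=0.424994+0.002087+0.000949=0.4280

0 0 source 0.2727
1 3 load 0.3636
2 6 source 0.4050
3 9 load 0.4187
4 12 source 0.4250
5 15 load 0.4271
6 18 source 0.4280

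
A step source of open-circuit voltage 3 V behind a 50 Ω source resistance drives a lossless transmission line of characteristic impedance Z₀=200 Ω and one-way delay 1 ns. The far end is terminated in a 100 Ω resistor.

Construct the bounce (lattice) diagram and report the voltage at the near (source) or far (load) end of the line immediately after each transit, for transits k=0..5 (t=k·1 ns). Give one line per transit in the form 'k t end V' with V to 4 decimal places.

0 0 source 2.4000
1 1 load 1.6000
2 2 source 2.0800
3 3 load 1.9200
4 4 source 2.0160
5 5 load 1.9840

Γ_L=-0.333333, Γ_S=-0.600000; launch V₁=3·200/250=2.400000
k=0 src: V=2.4000
k=1 load: inc=2.400000, refl=2.400000·-0.333333=-0.8000; V=0.000000+2.400000+-0.800000=1.6000
k=2 src: inc=-0.800000, refl=-0.800000·-0.600000=0.4800; V=2.400000+-0.800000+0.480000=2.0800
k=3 load: inc=0.480000, refl=0.480000·-0.333333=-0.1600; V=1.600000+0.480000+-0.160000=1.9200
k=4 src: inc=-0.160000, refl=-0.160000·-0.600000=0.0960; V=2.080000+-0.160000+0.096000=2.0160
k=5 load: inc=0.096000, refl=0.096000·-0.333333=-0.0320; V=1.920000+0.096000+-0.032000=1.9840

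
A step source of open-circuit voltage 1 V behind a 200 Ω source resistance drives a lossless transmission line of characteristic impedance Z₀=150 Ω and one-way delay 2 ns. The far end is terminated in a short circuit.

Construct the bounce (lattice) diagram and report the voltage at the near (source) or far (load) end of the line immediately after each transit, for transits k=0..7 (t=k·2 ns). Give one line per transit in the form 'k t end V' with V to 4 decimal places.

Γ_L=-1.000000, Γ_S=0.142857; launch V₁=1·150/350=0.428571
k=0 src: V=0.4286
k=1 load: inc=0.428571, refl=0.428571·-1.000000=-0.4286; V=0.000000+0.428571+-0.428571=0.0000
k=2 src: inc=-0.428571, refl=-0.428571·0.142857=-0.0612; V=0.428571+-0.428571+-0.061224=-0.0612
k=3 load: inc=-0.061224, refl=-0.061224·-1.000000=0.0612; V=0.000000+-0.061224+0.061224=0.0000
k=4 src: inc=0.061224, refl=0.061224·0.142857=0.0087; V=-0.061224+0.061224+0.008746=0.0087
k=5 load: inc=0.008746, refl=0.008746·-1.000000=-0.0087; V=0.000000+0.008746+-0.008746=0.0000
k=6 src: inc=-0.008746, refl=-0.008746·0.142857=-0.0012; V=0.008746+-0.008746+-0.001249=-0.0012
k=7 load: inc=-0.001249, refl=-0.001249·-1.000000=0.0012; V=0.000000+-0.001249+0.001249=0.0000

0 0 source 0.4286
1 2 load 0.0000
2 4 source -0.0612
3 6 load 0.0000
4 8 source 0.0087
5 10 load 0.0000
6 12 source -0.0012
7 14 load 0.0000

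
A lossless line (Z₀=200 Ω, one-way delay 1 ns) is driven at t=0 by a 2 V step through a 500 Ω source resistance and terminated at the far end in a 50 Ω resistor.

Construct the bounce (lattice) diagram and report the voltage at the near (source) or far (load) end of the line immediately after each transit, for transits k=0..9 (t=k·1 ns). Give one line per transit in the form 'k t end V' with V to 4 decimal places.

0 0 source 0.5714
1 1 load 0.2286
2 2 source 0.0816
3 3 load 0.1698
4 4 source 0.2076
5 5 load 0.1849
6 6 source 0.1752
7 7 load 0.1810
8 8 source 0.1835
9 9 load 0.1820

Γ_L=-0.600000, Γ_S=0.428571; launch V₁=2·200/700=0.571429
k=0 src: V=0.5714
k=1 load: inc=0.571429, refl=0.571429·-0.600000=-0.3429; V=0.000000+0.571429+-0.342857=0.2286
k=2 src: inc=-0.342857, refl=-0.342857·0.428571=-0.1469; V=0.571429+-0.342857+-0.146939=0.0816
k=3 load: inc=-0.146939, refl=-0.146939·-0.600000=0.0882; V=0.228571+-0.146939+0.088163=0.1698
k=4 src: inc=0.088163, refl=0.088163·0.428571=0.0378; V=0.081633+0.088163+0.037784=0.2076
k=5 load: inc=0.037784, refl=0.037784·-0.600000=-0.0227; V=0.169796+0.037784+-0.022671=0.1849
k=6 src: inc=-0.022671, refl=-0.022671·0.428571=-0.0097; V=0.207580+-0.022671+-0.009716=0.1752
k=7 load: inc=-0.009716, refl=-0.009716·-0.600000=0.0058; V=0.184910+-0.009716+0.005830=0.1810
k=8 src: inc=0.005830, refl=0.005830·0.428571=0.0025; V=0.175194+0.005830+0.002498=0.1835
k=9 load: inc=0.002498, refl=0.002498·-0.600000=-0.0015; V=0.181023+0.002498+-0.001499=0.1820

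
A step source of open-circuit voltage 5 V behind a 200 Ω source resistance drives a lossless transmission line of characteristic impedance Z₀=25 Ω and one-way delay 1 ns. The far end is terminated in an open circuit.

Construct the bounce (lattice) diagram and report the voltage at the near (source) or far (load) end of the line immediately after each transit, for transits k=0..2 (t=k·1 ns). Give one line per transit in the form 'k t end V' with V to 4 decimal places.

0 0 source 0.5556
1 1 load 1.1111
2 2 source 1.5432

Γ_L=1.000000, Γ_S=0.777778; launch V₁=5·25/225=0.555556
k=0 src: V=0.5556
k=1 load: inc=0.555556, refl=0.555556·1.000000=0.5556; V=0.000000+0.555556+0.555556=1.1111
k=2 src: inc=0.555556, refl=0.555556·0.777778=0.4321; V=0.555556+0.555556+0.432099=1.5432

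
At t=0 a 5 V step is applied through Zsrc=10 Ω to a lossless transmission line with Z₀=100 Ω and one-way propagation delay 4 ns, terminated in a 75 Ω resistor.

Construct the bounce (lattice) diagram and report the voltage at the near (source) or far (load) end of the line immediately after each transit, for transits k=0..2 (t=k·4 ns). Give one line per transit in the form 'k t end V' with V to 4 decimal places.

Γ_L=-0.142857, Γ_S=-0.818182; launch V₁=5·100/110=4.545455
k=0 src: V=4.5455
k=1 load: inc=4.545455, refl=4.545455·-0.142857=-0.6494; V=0.000000+4.545455+-0.649351=3.8961
k=2 src: inc=-0.649351, refl=-0.649351·-0.818182=0.5313; V=4.545455+-0.649351+0.531287=4.4274

0 0 source 4.5455
1 4 load 3.8961
2 8 source 4.4274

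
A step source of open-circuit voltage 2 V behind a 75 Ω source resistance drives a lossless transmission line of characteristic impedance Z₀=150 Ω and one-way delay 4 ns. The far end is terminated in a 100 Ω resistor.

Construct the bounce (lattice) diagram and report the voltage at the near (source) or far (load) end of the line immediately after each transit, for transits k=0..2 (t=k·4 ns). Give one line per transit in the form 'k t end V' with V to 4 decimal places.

Γ_L=-0.200000, Γ_S=-0.333333; launch V₁=2·150/225=1.333333
k=0 src: V=1.3333
k=1 load: inc=1.333333, refl=1.333333·-0.200000=-0.2667; V=0.000000+1.333333+-0.266667=1.0667
k=2 src: inc=-0.266667, refl=-0.266667·-0.333333=0.0889; V=1.333333+-0.266667+0.088889=1.1556

0 0 source 1.3333
1 4 load 1.0667
2 8 source 1.1556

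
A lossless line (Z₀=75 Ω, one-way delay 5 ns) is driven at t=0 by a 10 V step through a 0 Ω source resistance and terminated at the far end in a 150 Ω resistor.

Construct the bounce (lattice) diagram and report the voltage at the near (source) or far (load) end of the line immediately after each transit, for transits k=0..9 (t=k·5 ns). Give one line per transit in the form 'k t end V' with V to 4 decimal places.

Γ_L=0.333333, Γ_S=-1.000000; launch V₁=10·75/75=10.000000
k=0 src: V=10.0000
k=1 load: inc=10.000000, refl=10.000000·0.333333=3.3333; V=0.000000+10.000000+3.333333=13.3333
k=2 src: inc=3.333333, refl=3.333333·-1.000000=-3.3333; V=10.000000+3.333333+-3.333333=10.0000
k=3 load: inc=-3.333333, refl=-3.333333·0.333333=-1.1111; V=13.333333+-3.333333+-1.111111=8.8889
k=4 src: inc=-1.111111, refl=-1.111111·-1.000000=1.1111; V=10.000000+-1.111111+1.111111=10.0000
k=5 load: inc=1.111111, refl=1.111111·0.333333=0.3704; V=8.888889+1.111111+0.370370=10.3704
k=6 src: inc=0.370370, refl=0.370370·-1.000000=-0.3704; V=10.000000+0.370370+-0.370370=10.0000
k=7 load: inc=-0.370370, refl=-0.370370·0.333333=-0.1235; V=10.370370+-0.370370+-0.123457=9.8765
k=8 src: inc=-0.123457, refl=-0.123457·-1.000000=0.1235; V=10.000000+-0.123457+0.123457=10.0000
k=9 load: inc=0.123457, refl=0.123457·0.333333=0.0412; V=9.876543+0.123457+0.041152=10.0412

0 0 source 10.0000
1 5 load 13.3333
2 10 source 10.0000
3 15 load 8.8889
4 20 source 10.0000
5 25 load 10.3704
6 30 source 10.0000
7 35 load 9.8765
8 40 source 10.0000
9 45 load 10.0412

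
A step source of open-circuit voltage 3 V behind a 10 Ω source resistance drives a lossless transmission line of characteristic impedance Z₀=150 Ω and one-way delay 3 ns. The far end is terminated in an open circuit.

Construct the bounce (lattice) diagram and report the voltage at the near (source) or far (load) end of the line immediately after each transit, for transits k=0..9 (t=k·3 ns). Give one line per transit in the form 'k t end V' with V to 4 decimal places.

0 0 source 2.8125
1 3 load 5.6250
2 6 source 3.1641
3 9 load 0.7031
4 12 source 2.8564
5 15 load 5.0098
6 18 source 3.1256
7 21 load 1.2415
8 24 source 2.8901
9 27 load 4.5387

Γ_L=1.000000, Γ_S=-0.875000; launch V₁=3·150/160=2.812500
k=0 src: V=2.8125
k=1 load: inc=2.812500, refl=2.812500·1.000000=2.8125; V=0.000000+2.812500+2.812500=5.6250
k=2 src: inc=2.812500, refl=2.812500·-0.875000=-2.4609; V=2.812500+2.812500+-2.460938=3.1641
k=3 load: inc=-2.460938, refl=-2.460938·1.000000=-2.4609; V=5.625000+-2.460938+-2.460938=0.7031
k=4 src: inc=-2.460938, refl=-2.460938·-0.875000=2.1533; V=3.164062+-2.460938+2.153320=2.8564
k=5 load: inc=2.153320, refl=2.153320·1.000000=2.1533; V=0.703125+2.153320+2.153320=5.0098
k=6 src: inc=2.153320, refl=2.153320·-0.875000=-1.8842; V=2.856445+2.153320+-1.884155=3.1256
k=7 load: inc=-1.884155, refl=-1.884155·1.000000=-1.8842; V=5.009766+-1.884155+-1.884155=1.2415
k=8 src: inc=-1.884155, refl=-1.884155·-0.875000=1.6486; V=3.125610+-1.884155+1.648636=2.8901
k=9 load: inc=1.648636, refl=1.648636·1.000000=1.6486; V=1.241455+1.648636+1.648636=4.5387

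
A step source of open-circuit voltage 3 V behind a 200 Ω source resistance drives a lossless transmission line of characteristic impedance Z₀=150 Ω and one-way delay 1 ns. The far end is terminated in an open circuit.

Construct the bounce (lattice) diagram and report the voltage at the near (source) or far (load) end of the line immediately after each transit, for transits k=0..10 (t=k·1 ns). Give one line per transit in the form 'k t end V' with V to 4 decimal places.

Γ_L=1.000000, Γ_S=0.142857; launch V₁=3·150/350=1.285714
k=0 src: V=1.2857
k=1 load: inc=1.285714, refl=1.285714·1.000000=1.2857; V=0.000000+1.285714+1.285714=2.5714
k=2 src: inc=1.285714, refl=1.285714·0.142857=0.1837; V=1.285714+1.285714+0.183673=2.7551
k=3 load: inc=0.183673, refl=0.183673·1.000000=0.1837; V=2.571429+0.183673+0.183673=2.9388
k=4 src: inc=0.183673, refl=0.183673·0.142857=0.0262; V=2.755102+0.183673+0.026239=2.9650
k=5 load: inc=0.026239, refl=0.026239·1.000000=0.0262; V=2.938776+0.026239+0.026239=2.9913
k=6 src: inc=0.026239, refl=0.026239·0.142857=0.0037; V=2.965015+0.026239+0.003748=2.9950
k=7 load: inc=0.003748, refl=0.003748·1.000000=0.0037; V=2.991254+0.003748+0.003748=2.9988
k=8 src: inc=0.003748, refl=0.003748·0.142857=0.0005; V=2.995002+0.003748+0.000535=2.9993
k=9 load: inc=0.000535, refl=0.000535·1.000000=0.0005; V=2.998751+0.000535+0.000535=2.9998
k=10 src: inc=0.000535, refl=0.000535·0.142857=0.0001; V=2.999286+0.000535+0.000076=2.9999

0 0 source 1.2857
1 1 load 2.5714
2 2 source 2.7551
3 3 load 2.9388
4 4 source 2.9650
5 5 load 2.9913
6 6 source 2.9950
7 7 load 2.9988
8 8 source 2.9993
9 9 load 2.9998
10 10 source 2.9999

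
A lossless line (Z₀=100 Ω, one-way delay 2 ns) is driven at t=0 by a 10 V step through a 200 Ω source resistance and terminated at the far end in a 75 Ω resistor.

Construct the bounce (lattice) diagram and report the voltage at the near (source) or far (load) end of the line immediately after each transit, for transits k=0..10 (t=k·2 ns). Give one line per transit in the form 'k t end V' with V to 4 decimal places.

0 0 source 3.3333
1 2 load 2.8571
2 4 source 2.6984
3 6 load 2.7211
4 8 source 2.7286
5 10 load 2.7276
6 12 source 2.7272
7 14 load 2.7273
8 16 source 2.7273
9 18 load 2.7273
10 20 source 2.7273

Γ_L=-0.142857, Γ_S=0.333333; launch V₁=10·100/300=3.333333
k=0 src: V=3.3333
k=1 load: inc=3.333333, refl=3.333333·-0.142857=-0.4762; V=0.000000+3.333333+-0.476190=2.8571
k=2 src: inc=-0.476190, refl=-0.476190·0.333333=-0.1587; V=3.333333+-0.476190+-0.158730=2.6984
k=3 load: inc=-0.158730, refl=-0.158730·-0.142857=0.0227; V=2.857143+-0.158730+0.022676=2.7211
k=4 src: inc=0.022676, refl=0.022676·0.333333=0.0076; V=2.698413+0.022676+0.007559=2.7286
k=5 load: inc=0.007559, refl=0.007559·-0.142857=-0.0011; V=2.721088+0.007559+-0.001080=2.7276
k=6 src: inc=-0.001080, refl=-0.001080·0.333333=-0.0004; V=2.728647+-0.001080+-0.000360=2.7272
k=7 load: inc=-0.000360, refl=-0.000360·-0.142857=0.0001; V=2.727567+-0.000360+0.000051=2.7273
k=8 src: inc=0.000051, refl=0.000051·0.333333=0.0000; V=2.727207+0.000051+0.000017=2.7273
k=9 load: inc=0.000017, refl=0.000017·-0.142857=-0.0000; V=2.727259+0.000017+-0.000002=2.7273
k=10 src: inc=-0.000002, refl=-0.000002·0.333333=-0.0000; V=2.727276+-0.000002+-0.000001=2.7273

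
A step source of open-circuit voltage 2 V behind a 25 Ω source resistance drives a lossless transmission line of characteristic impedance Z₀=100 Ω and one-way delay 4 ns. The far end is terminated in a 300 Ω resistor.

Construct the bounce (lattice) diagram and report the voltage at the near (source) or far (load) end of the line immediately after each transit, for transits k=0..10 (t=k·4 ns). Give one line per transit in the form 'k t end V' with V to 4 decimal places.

0 0 source 1.6000
1 4 load 2.4000
2 8 source 1.9200
3 12 load 1.6800
4 16 source 1.8240
5 20 load 1.8960
6 24 source 1.8528
7 28 load 1.8312
8 32 source 1.8442
9 36 load 1.8506
10 40 source 1.8468

Γ_L=0.500000, Γ_S=-0.600000; launch V₁=2·100/125=1.600000
k=0 src: V=1.6000
k=1 load: inc=1.600000, refl=1.600000·0.500000=0.8000; V=0.000000+1.600000+0.800000=2.4000
k=2 src: inc=0.800000, refl=0.800000·-0.600000=-0.4800; V=1.600000+0.800000+-0.480000=1.9200
k=3 load: inc=-0.480000, refl=-0.480000·0.500000=-0.2400; V=2.400000+-0.480000+-0.240000=1.6800
k=4 src: inc=-0.240000, refl=-0.240000·-0.600000=0.1440; V=1.920000+-0.240000+0.144000=1.8240
k=5 load: inc=0.144000, refl=0.144000·0.500000=0.0720; V=1.680000+0.144000+0.072000=1.8960
k=6 src: inc=0.072000, refl=0.072000·-0.600000=-0.0432; V=1.824000+0.072000+-0.043200=1.8528
k=7 load: inc=-0.043200, refl=-0.043200·0.500000=-0.0216; V=1.896000+-0.043200+-0.021600=1.8312
k=8 src: inc=-0.021600, refl=-0.021600·-0.600000=0.0130; V=1.852800+-0.021600+0.012960=1.8442
k=9 load: inc=0.012960, refl=0.012960·0.500000=0.0065; V=1.831200+0.012960+0.006480=1.8506
k=10 src: inc=0.006480, refl=0.006480·-0.600000=-0.0039; V=1.844160+0.006480+-0.003888=1.8468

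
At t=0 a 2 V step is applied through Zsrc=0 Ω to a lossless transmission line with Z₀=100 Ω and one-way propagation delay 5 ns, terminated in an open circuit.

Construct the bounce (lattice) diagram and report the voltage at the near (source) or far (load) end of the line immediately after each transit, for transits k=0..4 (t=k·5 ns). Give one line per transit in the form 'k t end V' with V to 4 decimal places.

0 0 source 2.0000
1 5 load 4.0000
2 10 source 2.0000
3 15 load 0.0000
4 20 source 2.0000

Γ_L=1.000000, Γ_S=-1.000000; launch V₁=2·100/100=2.000000
k=0 src: V=2.0000
k=1 load: inc=2.000000, refl=2.000000·1.000000=2.0000; V=0.000000+2.000000+2.000000=4.0000
k=2 src: inc=2.000000, refl=2.000000·-1.000000=-2.0000; V=2.000000+2.000000+-2.000000=2.0000
k=3 load: inc=-2.000000, refl=-2.000000·1.000000=-2.0000; V=4.000000+-2.000000+-2.000000=0.0000
k=4 src: inc=-2.000000, refl=-2.000000·-1.000000=2.0000; V=2.000000+-2.000000+2.000000=2.0000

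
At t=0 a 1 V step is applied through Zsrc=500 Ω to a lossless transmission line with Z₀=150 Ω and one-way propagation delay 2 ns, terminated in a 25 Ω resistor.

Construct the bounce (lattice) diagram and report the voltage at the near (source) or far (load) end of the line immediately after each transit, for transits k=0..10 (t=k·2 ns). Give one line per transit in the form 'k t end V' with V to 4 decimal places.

Γ_L=-0.714286, Γ_S=0.538462; launch V₁=1·150/650=0.230769
k=0 src: V=0.2308
k=1 load: inc=0.230769, refl=0.230769·-0.714286=-0.1648; V=0.000000+0.230769+-0.164835=0.0659
k=2 src: inc=-0.164835, refl=-0.164835·0.538462=-0.0888; V=0.230769+-0.164835+-0.088757=-0.0228
k=3 load: inc=-0.088757, refl=-0.088757·-0.714286=0.0634; V=0.065934+-0.088757+0.063398=0.0406
k=4 src: inc=0.063398, refl=0.063398·0.538462=0.0341; V=-0.022823+0.063398+0.034137=0.0747
k=5 load: inc=0.034137, refl=0.034137·-0.714286=-0.0244; V=0.040575+0.034137+-0.024384=0.0503
k=6 src: inc=-0.024384, refl=-0.024384·0.538462=-0.0131; V=0.074712+-0.024384+-0.013130=0.0372
k=7 load: inc=-0.013130, refl=-0.013130·-0.714286=0.0094; V=0.050328+-0.013130+0.009378=0.0466
k=8 src: inc=0.009378, refl=0.009378·0.538462=0.0050; V=0.037199+0.009378+0.005050=0.0516
k=9 load: inc=0.005050, refl=0.005050·-0.714286=-0.0036; V=0.046577+0.005050+-0.003607=0.0480
k=10 src: inc=-0.003607, refl=-0.003607·0.538462=-0.0019; V=0.051627+-0.003607+-0.001942=0.0461

0 0 source 0.2308
1 2 load 0.0659
2 4 source -0.0228
3 6 load 0.0406
4 8 source 0.0747
5 10 load 0.0503
6 12 source 0.0372
7 14 load 0.0466
8 16 source 0.0516
9 18 load 0.0480
10 20 source 0.0461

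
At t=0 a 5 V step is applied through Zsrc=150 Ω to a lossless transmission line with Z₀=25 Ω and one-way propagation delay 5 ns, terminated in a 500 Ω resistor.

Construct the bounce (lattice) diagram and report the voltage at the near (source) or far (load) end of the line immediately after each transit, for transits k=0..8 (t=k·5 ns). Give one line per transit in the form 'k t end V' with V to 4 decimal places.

0 0 source 0.7143
1 5 load 1.3605
2 10 source 1.8222
3 15 load 2.2398
4 20 source 2.5381
5 25 load 2.8080
6 30 source 3.0008
7 35 load 3.1753
8 40 source 3.2999

Γ_L=0.904762, Γ_S=0.714286; launch V₁=5·25/175=0.714286
k=0 src: V=0.7143
k=1 load: inc=0.714286, refl=0.714286·0.904762=0.6463; V=0.000000+0.714286+0.646259=1.3605
k=2 src: inc=0.646259, refl=0.646259·0.714286=0.4616; V=0.714286+0.646259+0.461613=1.8222
k=3 load: inc=0.461613, refl=0.461613·0.904762=0.4177; V=1.360544+0.461613+0.417650=2.2398
k=4 src: inc=0.417650, refl=0.417650·0.714286=0.2983; V=1.822157+0.417650+0.298321=2.5381
k=5 load: inc=0.298321, refl=0.298321·0.904762=0.2699; V=2.239807+0.298321+0.269910=2.8080
k=6 src: inc=0.269910, refl=0.269910·0.714286=0.1928; V=2.538129+0.269910+0.192793=3.0008
k=7 load: inc=0.192793, refl=0.192793·0.904762=0.1744; V=2.808039+0.192793+0.174432=3.1753
k=8 src: inc=0.174432, refl=0.174432·0.714286=0.1246; V=3.000832+0.174432+0.124594=3.2999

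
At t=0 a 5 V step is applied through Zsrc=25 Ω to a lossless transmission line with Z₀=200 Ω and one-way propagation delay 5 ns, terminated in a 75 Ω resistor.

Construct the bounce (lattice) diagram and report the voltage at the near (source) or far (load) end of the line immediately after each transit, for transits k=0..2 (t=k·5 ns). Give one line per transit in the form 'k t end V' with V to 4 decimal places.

0 0 source 4.4444
1 5 load 2.4242
2 10 source 3.9955

Γ_L=-0.454545, Γ_S=-0.777778; launch V₁=5·200/225=4.444444
k=0 src: V=4.4444
k=1 load: inc=4.444444, refl=4.444444·-0.454545=-2.0202; V=0.000000+4.444444+-2.020202=2.4242
k=2 src: inc=-2.020202, refl=-2.020202·-0.777778=1.5713; V=4.444444+-2.020202+1.571268=3.9955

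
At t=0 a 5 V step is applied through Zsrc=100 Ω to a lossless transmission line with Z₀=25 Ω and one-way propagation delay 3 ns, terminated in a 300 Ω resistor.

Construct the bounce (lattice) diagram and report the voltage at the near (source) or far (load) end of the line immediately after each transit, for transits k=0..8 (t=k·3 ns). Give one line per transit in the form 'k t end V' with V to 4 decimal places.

Γ_L=0.846154, Γ_S=0.600000; launch V₁=5·25/125=1.000000
k=0 src: V=1.0000
k=1 load: inc=1.000000, refl=1.000000·0.846154=0.8462; V=0.000000+1.000000+0.846154=1.8462
k=2 src: inc=0.846154, refl=0.846154·0.600000=0.5077; V=1.000000+0.846154+0.507692=2.3538
k=3 load: inc=0.507692, refl=0.507692·0.846154=0.4296; V=1.846154+0.507692+0.429586=2.7834
k=4 src: inc=0.429586, refl=0.429586·0.600000=0.2578; V=2.353846+0.429586+0.257751=3.0412
k=5 load: inc=0.257751, refl=0.257751·0.846154=0.2181; V=2.783432+0.257751+0.218097=3.2593
k=6 src: inc=0.218097, refl=0.218097·0.600000=0.1309; V=3.041183+0.218097+0.130858=3.3901
k=7 load: inc=0.130858, refl=0.130858·0.846154=0.1107; V=3.259281+0.130858+0.110726=3.5009
k=8 src: inc=0.110726, refl=0.110726·0.600000=0.0664; V=3.390139+0.110726+0.066436=3.5673

0 0 source 1.0000
1 3 load 1.8462
2 6 source 2.3538
3 9 load 2.7834
4 12 source 3.0412
5 15 load 3.2593
6 18 source 3.3901
7 21 load 3.5009
8 24 source 3.5673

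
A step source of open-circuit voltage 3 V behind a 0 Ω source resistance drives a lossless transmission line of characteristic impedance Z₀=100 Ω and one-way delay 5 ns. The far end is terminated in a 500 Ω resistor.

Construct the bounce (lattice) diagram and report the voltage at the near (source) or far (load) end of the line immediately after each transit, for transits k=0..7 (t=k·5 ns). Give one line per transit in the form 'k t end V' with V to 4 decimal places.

0 0 source 3.0000
1 5 load 5.0000
2 10 source 3.0000
3 15 load 1.6667
4 20 source 3.0000
5 25 load 3.8889
6 30 source 3.0000
7 35 load 2.4074

Γ_L=0.666667, Γ_S=-1.000000; launch V₁=3·100/100=3.000000
k=0 src: V=3.0000
k=1 load: inc=3.000000, refl=3.000000·0.666667=2.0000; V=0.000000+3.000000+2.000000=5.0000
k=2 src: inc=2.000000, refl=2.000000·-1.000000=-2.0000; V=3.000000+2.000000+-2.000000=3.0000
k=3 load: inc=-2.000000, refl=-2.000000·0.666667=-1.3333; V=5.000000+-2.000000+-1.333333=1.6667
k=4 src: inc=-1.333333, refl=-1.333333·-1.000000=1.3333; V=3.000000+-1.333333+1.333333=3.0000
k=5 load: inc=1.333333, refl=1.333333·0.666667=0.8889; V=1.666667+1.333333+0.888889=3.8889
k=6 src: inc=0.888889, refl=0.888889·-1.000000=-0.8889; V=3.000000+0.888889+-0.888889=3.0000
k=7 load: inc=-0.888889, refl=-0.888889·0.666667=-0.5926; V=3.888889+-0.888889+-0.592593=2.4074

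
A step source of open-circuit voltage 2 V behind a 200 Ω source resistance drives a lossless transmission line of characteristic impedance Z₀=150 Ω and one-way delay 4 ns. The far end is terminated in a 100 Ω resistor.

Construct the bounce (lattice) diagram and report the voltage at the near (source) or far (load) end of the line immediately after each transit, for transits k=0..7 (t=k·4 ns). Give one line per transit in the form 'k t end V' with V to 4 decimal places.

Γ_L=-0.200000, Γ_S=0.142857; launch V₁=2·150/350=0.857143
k=0 src: V=0.8571
k=1 load: inc=0.857143, refl=0.857143·-0.200000=-0.1714; V=0.000000+0.857143+-0.171429=0.6857
k=2 src: inc=-0.171429, refl=-0.171429·0.142857=-0.0245; V=0.857143+-0.171429+-0.024490=0.6612
k=3 load: inc=-0.024490, refl=-0.024490·-0.200000=0.0049; V=0.685714+-0.024490+0.004898=0.6661
k=4 src: inc=0.004898, refl=0.004898·0.142857=0.0007; V=0.661224+0.004898+0.000700=0.6668
k=5 load: inc=0.000700, refl=0.000700·-0.200000=-0.0001; V=0.666122+0.000700+-0.000140=0.6667
k=6 src: inc=-0.000140, refl=-0.000140·0.142857=-0.0000; V=0.666822+-0.000140+-0.000020=0.6667
k=7 load: inc=-0.000020, refl=-0.000020·-0.200000=0.0000; V=0.666682+-0.000020+0.000004=0.6667

0 0 source 0.8571
1 4 load 0.6857
2 8 source 0.6612
3 12 load 0.6661
4 16 source 0.6668
5 20 load 0.6667
6 24 source 0.6667
7 28 load 0.6667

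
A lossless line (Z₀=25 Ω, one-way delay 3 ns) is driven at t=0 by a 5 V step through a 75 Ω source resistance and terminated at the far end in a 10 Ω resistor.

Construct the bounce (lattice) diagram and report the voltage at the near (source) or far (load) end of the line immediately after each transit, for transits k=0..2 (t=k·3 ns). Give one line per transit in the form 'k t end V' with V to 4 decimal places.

0 0 source 1.2500
1 3 load 0.7143
2 6 source 0.4464

Γ_L=-0.428571, Γ_S=0.500000; launch V₁=5·25/100=1.250000
k=0 src: V=1.2500
k=1 load: inc=1.250000, refl=1.250000·-0.428571=-0.5357; V=0.000000+1.250000+-0.535714=0.7143
k=2 src: inc=-0.535714, refl=-0.535714·0.500000=-0.2679; V=1.250000+-0.535714+-0.267857=0.4464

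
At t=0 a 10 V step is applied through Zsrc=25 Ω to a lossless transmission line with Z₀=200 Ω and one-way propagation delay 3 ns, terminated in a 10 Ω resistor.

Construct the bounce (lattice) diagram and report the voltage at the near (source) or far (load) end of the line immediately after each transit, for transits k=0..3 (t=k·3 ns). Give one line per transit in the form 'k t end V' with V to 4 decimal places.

Γ_L=-0.904762, Γ_S=-0.777778; launch V₁=10·200/225=8.888889
k=0 src: V=8.8889
k=1 load: inc=8.888889, refl=8.888889·-0.904762=-8.0423; V=0.000000+8.888889+-8.042328=0.8466
k=2 src: inc=-8.042328, refl=-8.042328·-0.777778=6.2551; V=8.888889+-8.042328+6.255144=7.1017
k=3 load: inc=6.255144, refl=6.255144·-0.904762=-5.6594; V=0.846561+6.255144+-5.659416=1.4423

0 0 source 8.8889
1 3 load 0.8466
2 6 source 7.1017
3 9 load 1.4423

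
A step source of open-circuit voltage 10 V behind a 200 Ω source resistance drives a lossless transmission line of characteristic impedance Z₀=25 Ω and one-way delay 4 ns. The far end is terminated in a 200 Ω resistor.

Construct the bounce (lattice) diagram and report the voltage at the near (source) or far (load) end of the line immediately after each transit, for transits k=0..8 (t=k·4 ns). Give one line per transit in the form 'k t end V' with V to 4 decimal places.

Γ_L=0.777778, Γ_S=0.777778; launch V₁=10·25/225=1.111111
k=0 src: V=1.1111
k=1 load: inc=1.111111, refl=1.111111·0.777778=0.8642; V=0.000000+1.111111+0.864198=1.9753
k=2 src: inc=0.864198, refl=0.864198·0.777778=0.6722; V=1.111111+0.864198+0.672154=2.6475
k=3 load: inc=0.672154, refl=0.672154·0.777778=0.5228; V=1.975309+0.672154+0.522786=3.1702
k=4 src: inc=0.522786, refl=0.522786·0.777778=0.4066; V=2.647462+0.522786+0.406611=3.5769
k=5 load: inc=0.406611, refl=0.406611·0.777778=0.3163; V=3.170248+0.406611+0.316253=3.8931
k=6 src: inc=0.316253, refl=0.316253·0.777778=0.2460; V=3.576860+0.316253+0.245975=4.1391
k=7 load: inc=0.245975, refl=0.245975·0.777778=0.1913; V=3.893113+0.245975+0.191314=4.3304
k=8 src: inc=0.191314, refl=0.191314·0.777778=0.1488; V=4.139088+0.191314+0.148800=4.4792

0 0 source 1.1111
1 4 load 1.9753
2 8 source 2.6475
3 12 load 3.1702
4 16 source 3.5769
5 20 load 3.8931
6 24 source 4.1391
7 28 load 4.3304
8 32 source 4.4792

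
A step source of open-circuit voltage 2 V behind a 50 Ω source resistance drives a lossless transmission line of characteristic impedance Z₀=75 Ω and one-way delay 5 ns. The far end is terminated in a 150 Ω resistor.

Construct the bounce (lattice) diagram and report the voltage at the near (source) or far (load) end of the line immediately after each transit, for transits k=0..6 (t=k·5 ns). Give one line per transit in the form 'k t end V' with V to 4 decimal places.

Γ_L=0.333333, Γ_S=-0.200000; launch V₁=2·75/125=1.200000
k=0 src: V=1.2000
k=1 load: inc=1.200000, refl=1.200000·0.333333=0.4000; V=0.000000+1.200000+0.400000=1.6000
k=2 src: inc=0.400000, refl=0.400000·-0.200000=-0.0800; V=1.200000+0.400000+-0.080000=1.5200
k=3 load: inc=-0.080000, refl=-0.080000·0.333333=-0.0267; V=1.600000+-0.080000+-0.026667=1.4933
k=4 src: inc=-0.026667, refl=-0.026667·-0.200000=0.0053; V=1.520000+-0.026667+0.005333=1.4987
k=5 load: inc=0.005333, refl=0.005333·0.333333=0.0018; V=1.493333+0.005333+0.001778=1.5004
k=6 src: inc=0.001778, refl=0.001778·-0.200000=-0.0004; V=1.498667+0.001778+-0.000356=1.5001

0 0 source 1.2000
1 5 load 1.6000
2 10 source 1.5200
3 15 load 1.4933
4 20 source 1.4987
5 25 load 1.5004
6 30 source 1.5001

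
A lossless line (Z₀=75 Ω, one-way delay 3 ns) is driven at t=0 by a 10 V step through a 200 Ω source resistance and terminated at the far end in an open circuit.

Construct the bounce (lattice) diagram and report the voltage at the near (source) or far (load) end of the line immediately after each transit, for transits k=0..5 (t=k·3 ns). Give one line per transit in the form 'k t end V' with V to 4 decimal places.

0 0 source 2.7273
1 3 load 5.4545
2 6 source 6.6942
3 9 load 7.9339
4 12 source 8.4974
5 15 load 9.0609

Γ_L=1.000000, Γ_S=0.454545; launch V₁=10·75/275=2.727273
k=0 src: V=2.7273
k=1 load: inc=2.727273, refl=2.727273·1.000000=2.7273; V=0.000000+2.727273+2.727273=5.4545
k=2 src: inc=2.727273, refl=2.727273·0.454545=1.2397; V=2.727273+2.727273+1.239669=6.6942
k=3 load: inc=1.239669, refl=1.239669·1.000000=1.2397; V=5.454545+1.239669+1.239669=7.9339
k=4 src: inc=1.239669, refl=1.239669·0.454545=0.5635; V=6.694215+1.239669+0.563486=8.4974
k=5 load: inc=0.563486, refl=0.563486·1.000000=0.5635; V=7.933884+0.563486+0.563486=9.0609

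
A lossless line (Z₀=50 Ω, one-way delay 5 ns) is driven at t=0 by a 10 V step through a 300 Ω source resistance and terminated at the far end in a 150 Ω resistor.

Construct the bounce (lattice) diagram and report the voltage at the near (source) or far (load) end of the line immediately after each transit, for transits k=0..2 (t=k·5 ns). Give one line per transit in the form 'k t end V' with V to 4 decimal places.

0 0 source 1.4286
1 5 load 2.1429
2 10 source 2.6531

Γ_L=0.500000, Γ_S=0.714286; launch V₁=10·50/350=1.428571
k=0 src: V=1.4286
k=1 load: inc=1.428571, refl=1.428571·0.500000=0.7143; V=0.000000+1.428571+0.714286=2.1429
k=2 src: inc=0.714286, refl=0.714286·0.714286=0.5102; V=1.428571+0.714286+0.510204=2.6531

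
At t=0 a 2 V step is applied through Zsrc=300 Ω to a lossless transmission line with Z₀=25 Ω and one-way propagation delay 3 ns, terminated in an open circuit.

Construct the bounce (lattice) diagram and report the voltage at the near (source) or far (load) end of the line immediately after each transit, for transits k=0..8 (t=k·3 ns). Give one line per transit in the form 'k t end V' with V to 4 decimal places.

0 0 source 0.1538
1 3 load 0.3077
2 6 source 0.4379
3 9 load 0.5680
4 12 source 0.6782
5 15 load 0.7883
6 18 source 0.8816
7 21 load 0.9748
8 24 source 1.0536

Γ_L=1.000000, Γ_S=0.846154; launch V₁=2·25/325=0.153846
k=0 src: V=0.1538
k=1 load: inc=0.153846, refl=0.153846·1.000000=0.1538; V=0.000000+0.153846+0.153846=0.3077
k=2 src: inc=0.153846, refl=0.153846·0.846154=0.1302; V=0.153846+0.153846+0.130178=0.4379
k=3 load: inc=0.130178, refl=0.130178·1.000000=0.1302; V=0.307692+0.130178+0.130178=0.5680
k=4 src: inc=0.130178, refl=0.130178·0.846154=0.1102; V=0.437870+0.130178+0.110150=0.6782
k=5 load: inc=0.110150, refl=0.110150·1.000000=0.1102; V=0.568047+0.110150+0.110150=0.7883
k=6 src: inc=0.110150, refl=0.110150·0.846154=0.0932; V=0.678198+0.110150+0.093204=0.8816
k=7 load: inc=0.093204, refl=0.093204·1.000000=0.0932; V=0.788348+0.093204+0.093204=0.9748
k=8 src: inc=0.093204, refl=0.093204·0.846154=0.0789; V=0.881552+0.093204+0.078865=1.0536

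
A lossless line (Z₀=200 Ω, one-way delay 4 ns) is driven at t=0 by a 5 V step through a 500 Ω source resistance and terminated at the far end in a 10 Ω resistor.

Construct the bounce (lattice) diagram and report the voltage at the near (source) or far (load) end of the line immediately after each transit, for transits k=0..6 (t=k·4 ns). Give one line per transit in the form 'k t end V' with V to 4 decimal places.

0 0 source 1.4286
1 4 load 0.1361
2 8 source -0.4179
3 12 load 0.0833
4 16 source 0.2981
5 20 load 0.1038
6 24 source 0.0205

Γ_L=-0.904762, Γ_S=0.428571; launch V₁=5·200/700=1.428571
k=0 src: V=1.4286
k=1 load: inc=1.428571, refl=1.428571·-0.904762=-1.2925; V=0.000000+1.428571+-1.292517=0.1361
k=2 src: inc=-1.292517, refl=-1.292517·0.428571=-0.5539; V=1.428571+-1.292517+-0.553936=-0.4179
k=3 load: inc=-0.553936, refl=-0.553936·-0.904762=0.5012; V=0.136054+-0.553936+0.501180=0.0833
k=4 src: inc=0.501180, refl=0.501180·0.428571=0.2148; V=-0.417881+0.501180+0.214791=0.2981
k=5 load: inc=0.214791, refl=0.214791·-0.904762=-0.1943; V=0.083299+0.214791+-0.194335=0.1038
k=6 src: inc=-0.194335, refl=-0.194335·0.428571=-0.0833; V=0.298090+-0.194335+-0.083286=0.0205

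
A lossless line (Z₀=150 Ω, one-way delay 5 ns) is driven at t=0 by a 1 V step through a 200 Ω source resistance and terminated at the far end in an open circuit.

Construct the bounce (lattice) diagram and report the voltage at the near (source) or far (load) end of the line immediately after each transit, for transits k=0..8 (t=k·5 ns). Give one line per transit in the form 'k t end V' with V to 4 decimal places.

0 0 source 0.4286
1 5 load 0.8571
2 10 source 0.9184
3 15 load 0.9796
4 20 source 0.9883
5 25 load 0.9971
6 30 source 0.9983
7 35 load 0.9996
8 40 source 0.9998

Γ_L=1.000000, Γ_S=0.142857; launch V₁=1·150/350=0.428571
k=0 src: V=0.4286
k=1 load: inc=0.428571, refl=0.428571·1.000000=0.4286; V=0.000000+0.428571+0.428571=0.8571
k=2 src: inc=0.428571, refl=0.428571·0.142857=0.0612; V=0.428571+0.428571+0.061224=0.9184
k=3 load: inc=0.061224, refl=0.061224·1.000000=0.0612; V=0.857143+0.061224+0.061224=0.9796
k=4 src: inc=0.061224, refl=0.061224·0.142857=0.0087; V=0.918367+0.061224+0.008746=0.9883
k=5 load: inc=0.008746, refl=0.008746·1.000000=0.0087; V=0.979592+0.008746+0.008746=0.9971
k=6 src: inc=0.008746, refl=0.008746·0.142857=0.0012; V=0.988338+0.008746+0.001249=0.9983
k=7 load: inc=0.001249, refl=0.001249·1.000000=0.0012; V=0.997085+0.001249+0.001249=0.9996
k=8 src: inc=0.001249, refl=0.001249·0.142857=0.0002; V=0.998334+0.001249+0.000178=0.9998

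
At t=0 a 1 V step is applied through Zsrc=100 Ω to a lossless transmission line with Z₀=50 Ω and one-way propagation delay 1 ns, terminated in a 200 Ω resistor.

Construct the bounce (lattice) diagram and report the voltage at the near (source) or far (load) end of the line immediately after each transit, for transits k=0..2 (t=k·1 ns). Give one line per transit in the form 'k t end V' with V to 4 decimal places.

Γ_L=0.600000, Γ_S=0.333333; launch V₁=1·50/150=0.333333
k=0 src: V=0.3333
k=1 load: inc=0.333333, refl=0.333333·0.600000=0.2000; V=0.000000+0.333333+0.200000=0.5333
k=2 src: inc=0.200000, refl=0.200000·0.333333=0.0667; V=0.333333+0.200000+0.066667=0.6000

0 0 source 0.3333
1 1 load 0.5333
2 2 source 0.6000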